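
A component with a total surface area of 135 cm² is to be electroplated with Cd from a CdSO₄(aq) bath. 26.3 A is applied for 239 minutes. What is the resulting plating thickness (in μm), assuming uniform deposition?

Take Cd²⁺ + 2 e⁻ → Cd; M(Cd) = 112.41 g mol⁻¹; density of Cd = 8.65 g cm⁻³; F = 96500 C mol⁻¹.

Q = I·t = 26.30 × 14340 = 377100 C; n(e⁻) = 3.908 mol.
n(Cd) = n(e⁻)/2 = 1.954 mol, so m = 1.954 × 112.41 = 219.7 g.
Volume = m/ρ = 219.7 / 8.65 = 25.39 cm³.
Thickness = V/A = 25.39 / 135 = 0.188 cm = 1880 μm.

1880 μm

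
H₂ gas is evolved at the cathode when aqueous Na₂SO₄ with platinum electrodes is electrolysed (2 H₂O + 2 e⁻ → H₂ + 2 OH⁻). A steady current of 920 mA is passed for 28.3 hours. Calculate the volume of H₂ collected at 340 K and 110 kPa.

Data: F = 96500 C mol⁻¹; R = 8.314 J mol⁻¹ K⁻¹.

12.5 L

Q = I·t = 0.9200 A × 101880 s = 93730 C.
n(e⁻) = Q/F = 93730 / 96500 = 0.9713 mol.
2 electrons are transferred per H₂ molecule, so n(H₂) = 0.9713 / 2 = 0.4856 mol.
V = nRT/P = (0.4856 × 8.314 × 340) / (110 × 10³ Pa) = 0.0125 m³ = 12.5 L.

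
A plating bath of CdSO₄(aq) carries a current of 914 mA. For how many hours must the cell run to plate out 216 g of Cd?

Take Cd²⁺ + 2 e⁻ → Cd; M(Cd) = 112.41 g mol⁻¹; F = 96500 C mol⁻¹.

n(Cd) = m/M = 216 / 112.41 = 1.922 mol.
Each Cd atom requires 2 electrons, so n(e⁻) = 2 × 1.922 = 3.843 mol.
Q = n(e⁻)·F = 3.843 × 96500 = 370900 C.
t = Q/I = 370900 / 0.9140 A = 405800 s = 113 h.

113 h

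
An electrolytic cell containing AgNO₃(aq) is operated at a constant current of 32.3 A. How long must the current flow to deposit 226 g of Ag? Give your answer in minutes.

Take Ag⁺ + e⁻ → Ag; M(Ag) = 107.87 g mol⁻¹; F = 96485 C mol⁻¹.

104 min

n(Ag) = m/M = 226 / 107.87 = 2.095 mol.
Each Ag atom requires 1 electron, so n(e⁻) = 1 × 2.095 = 2.095 mol.
Q = n(e⁻)·F = 2.095 × 96485 = 202100 C.
t = Q/I = 202100 / 32.30 A = 6258 s = 104 min.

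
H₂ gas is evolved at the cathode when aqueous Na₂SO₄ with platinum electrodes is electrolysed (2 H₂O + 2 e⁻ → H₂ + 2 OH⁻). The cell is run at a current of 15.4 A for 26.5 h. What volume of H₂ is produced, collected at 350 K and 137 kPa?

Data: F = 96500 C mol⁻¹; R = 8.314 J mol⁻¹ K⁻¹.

162 L

Q = I·t = 15.40 A × 95400 s = 1469000 C.
n(e⁻) = Q/F = 1469000 / 96500 = 15.22 mol.
2 electrons are transferred per H₂ molecule, so n(H₂) = 15.22 / 2 = 7.612 mol.
V = nRT/P = (7.612 × 8.314 × 350) / (137 × 10³ Pa) = 0.162 m³ = 162 L.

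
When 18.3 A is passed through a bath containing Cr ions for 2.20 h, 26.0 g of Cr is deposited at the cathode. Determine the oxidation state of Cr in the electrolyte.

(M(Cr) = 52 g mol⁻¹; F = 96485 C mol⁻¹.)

Q = I·t = 18.30 A × 7920.0 s = 144900 C, so n(e⁻) = 144900/96485 = 1.502 mol.
n(Cr) deposited = 26.0 / 52 = 0.5000 mol.
Electrons per atom = n(e⁻)/n(Cr) = 1.502 / 0.5000 = 3.00 ≈ 3, so the ion is Cr³⁺.

+3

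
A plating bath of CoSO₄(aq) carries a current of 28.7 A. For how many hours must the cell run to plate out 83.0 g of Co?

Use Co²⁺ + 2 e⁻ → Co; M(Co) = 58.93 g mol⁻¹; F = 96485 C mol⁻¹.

n(Co) = m/M = 83.0 / 58.93 = 1.408 mol.
Each Co atom requires 2 electrons, so n(e⁻) = 2 × 1.408 = 2.817 mol.
Q = n(e⁻)·F = 2.817 × 96485 = 271800 C.
t = Q/I = 271800 / 28.70 A = 9470 s = 2.63 h.

2.63 h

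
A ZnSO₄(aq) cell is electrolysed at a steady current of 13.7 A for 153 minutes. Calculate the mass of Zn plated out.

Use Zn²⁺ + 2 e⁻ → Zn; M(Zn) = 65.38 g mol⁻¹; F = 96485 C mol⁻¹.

42.6 g

Q = I·t = 13.70 A × 9180.0 s = 125800 C.
n(e⁻) = Q/F = 125800 / 96485 = 1.303 mol.
Zn²⁺ + 2 e⁻ → Zn, so n(Zn) = n(e⁻)/2 = 0.6517 mol.
m = n·M = 0.6517 × 65.38 = 42.6 g.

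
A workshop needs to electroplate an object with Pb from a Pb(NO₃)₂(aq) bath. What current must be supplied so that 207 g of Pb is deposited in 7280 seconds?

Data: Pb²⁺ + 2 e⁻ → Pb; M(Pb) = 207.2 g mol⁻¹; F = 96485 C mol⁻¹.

26.5 A

n(Pb) = 207 / 207.2 = 0.9990 mol.
n(e⁻) = 2 × 0.9990 = 1.998 mol.
Q = n(e⁻)·F = 1.998 × 96485 = 192800 C.
I = Q/t = 192800 / 7280.0 s = 26.5 A.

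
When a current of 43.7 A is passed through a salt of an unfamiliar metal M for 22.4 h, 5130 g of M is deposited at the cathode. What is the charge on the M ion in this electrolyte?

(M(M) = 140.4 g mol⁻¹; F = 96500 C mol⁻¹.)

Q = I·t = 43.70 A × 80640 s = 3524000 C, so n(e⁻) = 3524000/96500 = 36.52 mol.
n(M) deposited = 5130 / 140.4 = 36.54 mol.
Electrons per atom = n(e⁻)/n(M) = 36.52 / 36.54 = 0.999 ≈ 1, so the ion is M⁺.

+1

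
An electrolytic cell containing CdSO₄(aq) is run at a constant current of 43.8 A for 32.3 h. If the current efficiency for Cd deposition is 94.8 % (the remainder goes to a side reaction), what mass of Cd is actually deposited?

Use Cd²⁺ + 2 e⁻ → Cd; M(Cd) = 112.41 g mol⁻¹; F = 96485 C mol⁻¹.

Q = I·t = 43.80 × 116280 = 5093000 C.
n(e⁻) = 5093000/96485 = 52.79 mol; theoretically n(Cd) = 52.79/2 = 26.39 mol, m_theo = 2967 g.
At 94.8 % efficiency, m_actual = 0.948 × 2967 = 2810 g.

2810 g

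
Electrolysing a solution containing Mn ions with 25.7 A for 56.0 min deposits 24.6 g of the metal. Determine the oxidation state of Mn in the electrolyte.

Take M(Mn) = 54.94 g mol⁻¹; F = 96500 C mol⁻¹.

Q = I·t = 25.70 A × 3360.0 s = 86350 C, so n(e⁻) = 86350/96500 = 0.8948 mol.
n(Mn) deposited = 24.6 / 54.94 = 0.4478 mol.
Electrons per atom = n(e⁻)/n(Mn) = 0.8948 / 0.4478 = 2.00 ≈ 2, so the ion is Mn²⁺.

+2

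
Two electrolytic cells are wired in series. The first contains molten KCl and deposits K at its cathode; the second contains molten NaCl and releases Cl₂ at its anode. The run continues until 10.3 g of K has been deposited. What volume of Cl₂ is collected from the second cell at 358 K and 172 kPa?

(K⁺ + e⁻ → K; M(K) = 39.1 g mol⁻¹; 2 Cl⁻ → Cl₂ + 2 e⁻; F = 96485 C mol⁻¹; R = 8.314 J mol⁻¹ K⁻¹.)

2.28 L

n(K) = 10.3 / 39.1 = 0.2634 mol, so n(e⁻) = 1 × 0.2634 = 0.2634 mol.
The cells are in series, so the same 0.2634 mol of electrons passes through the second cell.
2 Cl⁻ → Cl₂ + 2 e⁻ — 2 mol e⁻ per mol Cl₂, so n(Cl₂) = 0.2634/2 = 0.1317 mol.
V = nRT/P = (0.1317 × 8.314 × 358) / (172 × 10³) = 0.00228 m³ = 2.28 L.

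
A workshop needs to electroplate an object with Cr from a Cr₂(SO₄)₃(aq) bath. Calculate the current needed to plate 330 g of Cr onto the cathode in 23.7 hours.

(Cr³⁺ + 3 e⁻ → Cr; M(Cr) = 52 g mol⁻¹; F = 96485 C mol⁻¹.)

21.5 A

n(Cr) = 330 / 52 = 6.346 mol.
n(e⁻) = 3 × 6.346 = 19.04 mol.
Q = n(e⁻)·F = 19.04 × 96485 = 1837000 C.
I = Q/t = 1837000 / 85320 s = 21.5 A.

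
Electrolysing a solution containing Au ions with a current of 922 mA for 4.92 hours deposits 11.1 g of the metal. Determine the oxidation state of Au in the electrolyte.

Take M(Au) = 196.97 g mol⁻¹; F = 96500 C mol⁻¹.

Q = I·t = 0.9220 A × 17712 s = 16330 C, so n(e⁻) = 16330/96500 = 0.1692 mol.
n(Au) deposited = 11.1 / 196.97 = 0.05635 mol.
Electrons per atom = n(e⁻)/n(Au) = 0.1692 / 0.05635 = 3.00 ≈ 3, so the ion is Au³⁺.

+3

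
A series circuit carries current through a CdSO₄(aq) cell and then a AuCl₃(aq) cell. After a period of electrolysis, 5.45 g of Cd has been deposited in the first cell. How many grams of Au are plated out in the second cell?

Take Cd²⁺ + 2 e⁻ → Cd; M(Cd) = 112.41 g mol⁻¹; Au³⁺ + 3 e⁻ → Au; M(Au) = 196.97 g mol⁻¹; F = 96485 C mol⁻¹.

6.37 g

n(Cd) = 5.45 / 112.41 = 0.04848 mol.
Since Cd²⁺ + 2 e⁻ → Cd, n(e⁻) passed = 2 × 0.04848 = 0.09697 mol.
Cells in series carry the same charge, so the same 0.09697 mol of electrons passes through cell 2.
Au³⁺ + 3 e⁻ → Au, so n(Au) = 0.09697 / 3 = 0.03232 mol.
m(Au) = 0.03232 × 196.97 = 6.37 g.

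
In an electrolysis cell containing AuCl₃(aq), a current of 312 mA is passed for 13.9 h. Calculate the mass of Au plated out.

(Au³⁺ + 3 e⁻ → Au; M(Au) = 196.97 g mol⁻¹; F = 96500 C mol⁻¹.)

10.6 g

Q = I·t = 0.3120 A × 50040 s = 15610 C.
n(e⁻) = Q/F = 15610 / 96500 = 0.1618 mol.
Au³⁺ + 3 e⁻ → Au, so n(Au) = n(e⁻)/3 = 0.05393 mol.
m = n·M = 0.05393 × 196.97 = 10.6 g.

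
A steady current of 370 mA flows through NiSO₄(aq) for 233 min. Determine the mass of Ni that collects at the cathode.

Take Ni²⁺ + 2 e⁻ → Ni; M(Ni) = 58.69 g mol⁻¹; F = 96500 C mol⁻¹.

1.57 g

Q = I·t = 0.3700 A × 13980 s = 5173 C.
n(e⁻) = Q/F = 5173 / 96500 = 0.05360 mol.
Ni²⁺ + 2 e⁻ → Ni, so n(Ni) = n(e⁻)/2 = 0.02680 mol.
m = n·M = 0.02680 × 58.69 = 1.57 g.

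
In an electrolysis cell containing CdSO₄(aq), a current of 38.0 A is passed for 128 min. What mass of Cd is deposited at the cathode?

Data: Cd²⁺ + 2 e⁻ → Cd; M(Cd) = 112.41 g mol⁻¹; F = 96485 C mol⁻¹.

Q = I·t = 38.00 A × 7680.0 s = 291800 C.
n(e⁻) = Q/F = 291800 / 96485 = 3.025 mol.
Cd²⁺ + 2 e⁻ → Cd, so n(Cd) = n(e⁻)/2 = 1.512 mol.
m = n·M = 1.512 × 112.41 = 170 g.

170 g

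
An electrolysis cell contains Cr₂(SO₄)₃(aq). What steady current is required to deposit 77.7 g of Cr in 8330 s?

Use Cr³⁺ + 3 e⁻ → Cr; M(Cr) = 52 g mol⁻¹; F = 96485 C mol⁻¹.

51.9 A

n(Cr) = 77.7 / 52 = 1.494 mol.
n(e⁻) = 3 × 1.494 = 4.483 mol.
Q = n(e⁻)·F = 4.483 × 96485 = 432500 C.
I = Q/t = 432500 / 8330.0 s = 51.9 A.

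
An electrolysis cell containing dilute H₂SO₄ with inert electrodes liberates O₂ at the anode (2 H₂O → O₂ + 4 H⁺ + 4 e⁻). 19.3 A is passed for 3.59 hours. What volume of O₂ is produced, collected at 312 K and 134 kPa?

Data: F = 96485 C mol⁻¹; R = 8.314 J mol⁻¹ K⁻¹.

12.5 L

Q = I·t = 19.30 A × 12924 s = 249400 C.
n(e⁻) = Q/F = 249400 / 96485 = 2.585 mol.
4 electrons are transferred per O₂ molecule, so n(O₂) = 2.585 / 4 = 0.6463 mol.
V = nRT/P = (0.6463 × 8.314 × 312) / (134 × 10³ Pa) = 0.0125 m³ = 12.5 L.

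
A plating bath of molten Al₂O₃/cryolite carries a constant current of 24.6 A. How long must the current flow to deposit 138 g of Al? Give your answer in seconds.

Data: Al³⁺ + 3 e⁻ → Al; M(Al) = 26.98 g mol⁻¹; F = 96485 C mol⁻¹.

60200 s

n(Al) = m/M = 138 / 26.98 = 5.115 mol.
Each Al atom requires 3 electrons, so n(e⁻) = 3 × 5.115 = 15.34 mol.
Q = n(e⁻)·F = 15.34 × 96485 = 1481000 C.
t = Q/I = 1481000 / 24.60 A = 60180 s.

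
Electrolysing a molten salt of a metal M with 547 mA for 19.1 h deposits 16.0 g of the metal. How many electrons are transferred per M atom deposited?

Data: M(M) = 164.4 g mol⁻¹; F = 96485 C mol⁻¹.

4

Q = I·t = 0.5470 A × 68760 s = 37610 C, so n(e⁻) = 37610/96485 = 0.3898 mol.
n(M) deposited = 16.0 / 164.4 = 0.09732 mol.
Electrons per atom = n(e⁻)/n(M) = 0.3898 / 0.09732 = 4.01 ≈ 4, so the ion is M⁴⁺.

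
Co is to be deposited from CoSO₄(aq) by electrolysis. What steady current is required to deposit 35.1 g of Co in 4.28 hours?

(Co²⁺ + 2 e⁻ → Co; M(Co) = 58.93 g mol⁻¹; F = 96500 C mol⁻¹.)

7.46 A

n(Co) = 35.1 / 58.93 = 0.5956 mol.
n(e⁻) = 2 × 0.5956 = 1.191 mol.
Q = n(e⁻)·F = 1.191 × 96500 = 115000 C.
I = Q/t = 115000 / 15408 s = 7.46 A.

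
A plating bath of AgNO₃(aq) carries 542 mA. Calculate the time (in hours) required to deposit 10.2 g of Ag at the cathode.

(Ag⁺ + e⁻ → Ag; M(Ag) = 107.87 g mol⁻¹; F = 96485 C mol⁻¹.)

n(Ag) = m/M = 10.2 / 107.87 = 0.09456 mol.
Each Ag atom requires 1 electron, so n(e⁻) = 1 × 0.09456 = 0.09456 mol.
Q = n(e⁻)·F = 0.09456 × 96485 = 9123 C.
t = Q/I = 9123 / 0.5420 A = 16830 s = 4.68 h.

4.68 h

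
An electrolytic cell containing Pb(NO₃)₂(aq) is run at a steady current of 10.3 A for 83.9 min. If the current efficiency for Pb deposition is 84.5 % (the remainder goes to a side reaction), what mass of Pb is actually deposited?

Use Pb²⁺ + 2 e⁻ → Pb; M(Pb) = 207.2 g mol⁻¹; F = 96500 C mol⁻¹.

47.0 g

Q = I·t = 10.30 × 5034.0 = 51850 C.
n(e⁻) = 51850/96500 = 0.5373 mol; theoretically n(Pb) = 0.5373/2 = 0.2687 mol, m_theo = 55.67 g.
At 84.5 % efficiency, m_actual = 0.845 × 55.67 = 47.0 g.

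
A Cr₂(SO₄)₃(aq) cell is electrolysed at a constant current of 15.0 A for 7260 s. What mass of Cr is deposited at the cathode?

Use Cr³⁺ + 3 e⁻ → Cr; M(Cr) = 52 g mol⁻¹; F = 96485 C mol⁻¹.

Q = I·t = 15.00 A × 7260.0 s = 108900 C.
n(e⁻) = Q/F = 108900 / 96485 = 1.129 mol.
Cr³⁺ + 3 e⁻ → Cr, so n(Cr) = n(e⁻)/3 = 0.3762 mol.
m = n·M = 0.3762 × 52 = 19.6 g.

19.6 g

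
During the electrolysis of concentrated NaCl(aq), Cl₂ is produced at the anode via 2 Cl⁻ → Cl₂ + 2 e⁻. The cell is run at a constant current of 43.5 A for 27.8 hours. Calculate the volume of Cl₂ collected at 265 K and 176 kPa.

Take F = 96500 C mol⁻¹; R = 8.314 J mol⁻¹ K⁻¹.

Q = I·t = 43.50 A × 100080 s = 4353000 C.
n(e⁻) = Q/F = 4353000 / 96500 = 45.11 mol.
2 electrons are transferred per Cl₂ molecule, so n(Cl₂) = 45.11 / 2 = 22.56 mol.
V = nRT/P = (22.56 × 8.314 × 265) / (176 × 10³ Pa) = 0.282 m³ = 282 L.

282 L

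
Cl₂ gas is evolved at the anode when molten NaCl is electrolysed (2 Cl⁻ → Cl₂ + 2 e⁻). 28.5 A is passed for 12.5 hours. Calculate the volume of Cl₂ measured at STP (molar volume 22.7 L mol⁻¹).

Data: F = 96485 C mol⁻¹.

151 L

Q = I·t = 28.50 A × 45000 s = 1282000 C.
n(e⁻) = Q/F = 1282000 / 96485 = 13.29 mol.
2 electrons are transferred per Cl₂ molecule, so n(Cl₂) = 13.29 / 2 = 6.646 mol.
V = n × V_m = 6.646 × 22.7 = 151 L.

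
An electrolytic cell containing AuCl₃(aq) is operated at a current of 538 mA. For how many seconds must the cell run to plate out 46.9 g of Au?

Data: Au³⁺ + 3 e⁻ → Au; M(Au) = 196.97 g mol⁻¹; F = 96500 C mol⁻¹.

n(Au) = m/M = 46.9 / 196.97 = 0.2381 mol.
Each Au atom requires 3 electrons, so n(e⁻) = 3 × 0.2381 = 0.7143 mol.
Q = n(e⁻)·F = 0.7143 × 96500 = 68930 C.
t = Q/I = 68930 / 0.5380 A = 128100 s.

1.28 × 10⁵ s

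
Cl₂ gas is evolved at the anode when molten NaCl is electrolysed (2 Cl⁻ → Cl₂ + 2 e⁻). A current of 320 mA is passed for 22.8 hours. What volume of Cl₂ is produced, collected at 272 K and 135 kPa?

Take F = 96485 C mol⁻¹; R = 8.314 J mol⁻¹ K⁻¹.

Q = I·t = 0.3200 A × 82080 s = 26270 C.
n(e⁻) = Q/F = 26270 / 96485 = 0.2722 mol.
2 electrons are transferred per Cl₂ molecule, so n(Cl₂) = 0.2722 / 2 = 0.1361 mol.
V = nRT/P = (0.1361 × 8.314 × 272) / (135 × 10³ Pa) = 0.00228 m³ = 2.28 L.

2.28 L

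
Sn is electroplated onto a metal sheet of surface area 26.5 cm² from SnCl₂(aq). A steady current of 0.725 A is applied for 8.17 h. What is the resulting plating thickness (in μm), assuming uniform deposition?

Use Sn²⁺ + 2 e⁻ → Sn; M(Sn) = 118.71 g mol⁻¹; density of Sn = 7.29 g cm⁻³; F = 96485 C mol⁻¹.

Q = I·t = 0.7250 × 29412 = 21320 C; n(e⁻) = 0.2210 mol.
n(Sn) = n(e⁻)/2 = 0.1105 mol, so m = 0.1105 × 118.71 = 13.12 g.
Volume = m/ρ = 13.12 / 7.29 = 1.799 cm³.
Thickness = V/A = 1.799 / 26.5 = 0.0679 cm = 679 μm.

679 μm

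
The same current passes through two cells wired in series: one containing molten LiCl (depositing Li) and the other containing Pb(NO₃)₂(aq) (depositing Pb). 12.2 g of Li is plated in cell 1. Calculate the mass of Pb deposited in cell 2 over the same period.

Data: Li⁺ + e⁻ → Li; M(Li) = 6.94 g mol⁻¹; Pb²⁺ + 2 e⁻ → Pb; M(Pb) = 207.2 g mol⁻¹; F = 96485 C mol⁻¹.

182 g

n(Li) = 12.2 / 6.94 = 1.758 mol.
Since Li⁺ + e⁻ → Li, n(e⁻) passed = 1 × 1.758 = 1.758 mol.
Cells in series carry the same charge, so the same 1.758 mol of electrons passes through cell 2.
Pb²⁺ + 2 e⁻ → Pb, so n(Pb) = 1.758 / 2 = 0.8790 mol.
m(Pb) = 0.8790 × 207.2 = 182 g.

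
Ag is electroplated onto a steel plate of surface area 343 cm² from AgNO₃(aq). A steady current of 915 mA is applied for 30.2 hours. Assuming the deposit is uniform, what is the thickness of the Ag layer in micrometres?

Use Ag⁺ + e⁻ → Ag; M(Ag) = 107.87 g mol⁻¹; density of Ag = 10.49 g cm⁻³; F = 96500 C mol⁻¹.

Q = I·t = 0.9150 × 108720 = 99480 C; n(e⁻) = 1.031 mol.
n(Ag) = n(e⁻)/1 = 1.031 mol, so m = 1.031 × 107.87 = 111.2 g.
Volume = m/ρ = 111.2 / 10.49 = 10.60 cm³.
Thickness = V/A = 10.60 / 343 = 0.0309 cm = 309 μm.

309 μm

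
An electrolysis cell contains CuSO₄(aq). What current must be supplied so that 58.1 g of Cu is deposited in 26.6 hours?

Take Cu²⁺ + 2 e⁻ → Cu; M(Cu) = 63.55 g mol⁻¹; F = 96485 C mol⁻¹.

n(Cu) = 58.1 / 63.55 = 0.9142 mol.
n(e⁻) = 2 × 0.9142 = 1.828 mol.
Q = n(e⁻)·F = 1.828 × 96485 = 176400 C.
I = Q/t = 176400 / 95760 s = 1.84 A.

1.84 A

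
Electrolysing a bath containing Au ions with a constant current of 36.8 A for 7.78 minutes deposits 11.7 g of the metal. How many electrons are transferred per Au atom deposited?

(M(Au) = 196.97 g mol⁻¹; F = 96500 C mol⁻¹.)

Q = I·t = 36.80 A × 466.80 s = 17180 C, so n(e⁻) = 17180/96500 = 0.1780 mol.
n(Au) deposited = 11.7 / 196.97 = 0.05940 mol.
Electrons per atom = n(e⁻)/n(Au) = 0.1780 / 0.05940 = 3.00 ≈ 3, so the ion is Au³⁺.

3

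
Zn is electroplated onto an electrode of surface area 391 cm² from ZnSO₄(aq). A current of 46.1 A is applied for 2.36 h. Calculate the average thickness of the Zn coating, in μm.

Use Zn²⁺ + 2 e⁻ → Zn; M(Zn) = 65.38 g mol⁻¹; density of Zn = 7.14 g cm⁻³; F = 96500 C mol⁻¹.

Q = I·t = 46.10 × 8496.0 = 391700 C; n(e⁻) = 4.059 mol.
n(Zn) = n(e⁻)/2 = 2.029 mol, so m = 2.029 × 65.38 = 132.7 g.
Volume = m/ρ = 132.7 / 7.14 = 18.58 cm³.
Thickness = V/A = 18.58 / 391 = 0.0475 cm = 475 μm.

475 μm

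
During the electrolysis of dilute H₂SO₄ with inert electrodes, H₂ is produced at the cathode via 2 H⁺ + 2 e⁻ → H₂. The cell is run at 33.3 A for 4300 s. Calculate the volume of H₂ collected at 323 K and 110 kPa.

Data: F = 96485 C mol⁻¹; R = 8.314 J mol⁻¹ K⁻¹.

18.1 L

Q = I·t = 33.30 A × 4300.0 s = 143200 C.
n(e⁻) = Q/F = 143200 / 96485 = 1.484 mol.
2 electrons are transferred per H₂ molecule, so n(H₂) = 1.484 / 2 = 0.7420 mol.
V = nRT/P = (0.7420 × 8.314 × 323) / (110 × 10³ Pa) = 0.0181 m³ = 18.1 L.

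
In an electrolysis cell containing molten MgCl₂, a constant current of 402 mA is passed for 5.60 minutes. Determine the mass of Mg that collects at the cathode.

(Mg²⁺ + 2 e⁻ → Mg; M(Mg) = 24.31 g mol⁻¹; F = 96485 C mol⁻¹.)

0.0170 g

Q = I·t = 0.4020 A × 336.00 s = 135.1 C.
n(e⁻) = Q/F = 135.1 / 96485 = 0.001400 mol.
Mg²⁺ + 2 e⁻ → Mg, so n(Mg) = n(e⁻)/2 = 0.0007000 mol.
m = n·M = 0.0007000 × 24.31 = 0.0170 g.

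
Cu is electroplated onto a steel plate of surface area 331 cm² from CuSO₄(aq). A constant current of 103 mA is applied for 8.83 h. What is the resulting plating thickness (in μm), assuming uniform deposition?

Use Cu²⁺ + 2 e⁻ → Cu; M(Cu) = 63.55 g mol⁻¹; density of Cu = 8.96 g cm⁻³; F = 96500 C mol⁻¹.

3.64 μm

Q = I·t = 0.1030 × 31788 = 3274 C; n(e⁻) = 0.03393 mol.
n(Cu) = n(e⁻)/2 = 0.01696 mol, so m = 0.01696 × 63.55 = 1.078 g.
Volume = m/ρ = 1.078 / 8.96 = 0.1203 cm³.
Thickness = V/A = 0.1203 / 331 = 3.64 × 10⁻⁴ cm = 3.64 μm.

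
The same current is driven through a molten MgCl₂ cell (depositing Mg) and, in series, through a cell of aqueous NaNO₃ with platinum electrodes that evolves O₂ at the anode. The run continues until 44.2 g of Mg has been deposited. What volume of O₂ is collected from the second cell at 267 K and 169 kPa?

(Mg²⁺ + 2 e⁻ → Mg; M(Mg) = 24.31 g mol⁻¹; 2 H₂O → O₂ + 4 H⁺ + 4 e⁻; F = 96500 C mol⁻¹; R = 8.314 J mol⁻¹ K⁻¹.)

11.9 L

n(Mg) = 44.2 / 24.31 = 1.818 mol, so n(e⁻) = 2 × 1.818 = 3.636 mol.
The cells are in series, so the same 3.636 mol of electrons passes through the second cell.
2 H₂O → O₂ + 4 H⁺ + 4 e⁻ — 4 mol e⁻ per mol O₂, so n(O₂) = 3.636/4 = 0.9091 mol.
V = nRT/P = (0.9091 × 8.314 × 267) / (169 × 10³) = 0.0119 m³ = 11.9 L.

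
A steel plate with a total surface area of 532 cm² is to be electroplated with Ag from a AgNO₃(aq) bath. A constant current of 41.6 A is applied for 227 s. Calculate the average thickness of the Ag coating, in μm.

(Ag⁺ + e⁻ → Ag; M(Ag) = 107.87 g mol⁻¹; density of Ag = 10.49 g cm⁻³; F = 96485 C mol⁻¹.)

18.9 μm

Q = I·t = 41.60 × 227.00 = 9443 C; n(e⁻) = 0.09787 mol.
n(Ag) = n(e⁻)/1 = 0.09787 mol, so m = 0.09787 × 107.87 = 10.56 g.
Volume = m/ρ = 10.56 / 10.49 = 1.006 cm³.
Thickness = V/A = 1.006 / 532 = 0.00189 cm = 18.9 μm.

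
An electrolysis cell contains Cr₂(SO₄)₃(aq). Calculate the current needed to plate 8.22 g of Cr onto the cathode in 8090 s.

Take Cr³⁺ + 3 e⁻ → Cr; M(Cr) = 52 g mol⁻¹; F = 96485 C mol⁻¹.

5.66 A

n(Cr) = 8.22 / 52 = 0.1581 mol.
n(e⁻) = 3 × 0.1581 = 0.4742 mol.
Q = n(e⁻)·F = 0.4742 × 96485 = 45760 C.
I = Q/t = 45760 / 8090.0 s = 5.66 A.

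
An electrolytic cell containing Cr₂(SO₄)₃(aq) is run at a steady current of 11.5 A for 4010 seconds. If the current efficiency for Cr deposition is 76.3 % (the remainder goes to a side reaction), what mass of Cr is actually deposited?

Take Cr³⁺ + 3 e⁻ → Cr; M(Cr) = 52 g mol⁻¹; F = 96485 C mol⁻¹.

Q = I·t = 11.50 × 4010.0 = 46120 C.
n(e⁻) = 46120/96485 = 0.4779 mol; theoretically n(Cr) = 0.4779/3 = 0.1593 mol, m_theo = 8.284 g.
At 76.3 % efficiency, m_actual = 0.763 × 8.284 = 6.32 g.

6.32 g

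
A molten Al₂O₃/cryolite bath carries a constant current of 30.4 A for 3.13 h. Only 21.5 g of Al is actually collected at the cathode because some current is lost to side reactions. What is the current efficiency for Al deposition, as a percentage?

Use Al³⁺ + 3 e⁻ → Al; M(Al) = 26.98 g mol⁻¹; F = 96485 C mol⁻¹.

Q = I·t = 30.40 × 11268 = 342500 C; n(e⁻) = 342500/96485 = 3.550 mol.
Theoretical n(Al) = n(e⁻)/3 = 1.183 mol, i.e. m_theo = 1.183 × 26.98 = 31.93 g.
Efficiency = m_actual / m_theo = 21.5 / 31.93 = 67.3 %.

67.3 %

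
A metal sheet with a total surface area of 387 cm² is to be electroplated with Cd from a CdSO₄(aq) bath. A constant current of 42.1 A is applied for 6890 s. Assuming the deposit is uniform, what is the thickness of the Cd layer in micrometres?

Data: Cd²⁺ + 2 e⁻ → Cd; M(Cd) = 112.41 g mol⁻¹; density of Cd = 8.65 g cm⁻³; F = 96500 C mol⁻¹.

Q = I·t = 42.10 × 6890.0 = 290100 C; n(e⁻) = 3.006 mol.
n(Cd) = n(e⁻)/2 = 1.503 mol, so m = 1.503 × 112.41 = 168.9 g.
Volume = m/ρ = 168.9 / 8.65 = 19.53 cm³.
Thickness = V/A = 19.53 / 387 = 0.0505 cm = 505 μm.

505 μm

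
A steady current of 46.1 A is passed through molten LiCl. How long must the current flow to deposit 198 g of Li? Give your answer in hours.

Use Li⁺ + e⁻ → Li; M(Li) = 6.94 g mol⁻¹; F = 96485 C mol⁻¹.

n(Li) = m/M = 198 / 6.94 = 28.53 mol.
Each Li atom requires 1 electron, so n(e⁻) = 1 × 28.53 = 28.53 mol.
Q = n(e⁻)·F = 28.53 × 96485 = 2753000 C.
t = Q/I = 2753000 / 46.10 A = 59710 s = 16.6 h.

16.6 h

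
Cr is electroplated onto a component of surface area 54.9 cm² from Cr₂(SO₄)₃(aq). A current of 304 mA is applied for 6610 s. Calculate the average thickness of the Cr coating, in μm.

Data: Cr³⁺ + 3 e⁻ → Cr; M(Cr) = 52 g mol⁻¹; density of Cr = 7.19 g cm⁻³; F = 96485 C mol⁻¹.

9.15 μm

Q = I·t = 0.3040 × 6610.0 = 2009 C; n(e⁻) = 0.02083 mol.
n(Cr) = n(e⁻)/3 = 0.006942 mol, so m = 0.006942 × 52 = 0.3610 g.
Volume = m/ρ = 0.3610 / 7.19 = 0.05021 cm³.
Thickness = V/A = 0.05021 / 54.9 = 9.15 × 10⁻⁴ cm = 9.15 μm.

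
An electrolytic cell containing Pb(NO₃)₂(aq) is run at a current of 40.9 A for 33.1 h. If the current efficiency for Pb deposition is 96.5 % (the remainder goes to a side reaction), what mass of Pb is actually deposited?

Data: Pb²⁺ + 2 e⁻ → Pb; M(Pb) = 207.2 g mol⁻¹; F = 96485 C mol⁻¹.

Q = I·t = 40.90 × 119160 = 4874000 C.
n(e⁻) = 4874000/96485 = 50.51 mol; theoretically n(Pb) = 50.51/2 = 25.26 mol, m_theo = 5233 g.
At 96.5 % efficiency, m_actual = 0.965 × 5233 = 5050 g.

5050 g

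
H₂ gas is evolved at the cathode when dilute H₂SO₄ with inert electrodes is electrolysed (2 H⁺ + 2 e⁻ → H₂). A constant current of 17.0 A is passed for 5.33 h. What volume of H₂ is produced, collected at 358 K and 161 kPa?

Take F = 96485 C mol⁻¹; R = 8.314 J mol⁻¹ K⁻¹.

Q = I·t = 17.00 A × 19188 s = 326200 C.
n(e⁻) = Q/F = 326200 / 96485 = 3.381 mol.
2 electrons are transferred per H₂ molecule, so n(H₂) = 3.381 / 2 = 1.690 mol.
V = nRT/P = (1.690 × 8.314 × 358) / (161 × 10³ Pa) = 0.0313 m³ = 31.3 L.

31.3 L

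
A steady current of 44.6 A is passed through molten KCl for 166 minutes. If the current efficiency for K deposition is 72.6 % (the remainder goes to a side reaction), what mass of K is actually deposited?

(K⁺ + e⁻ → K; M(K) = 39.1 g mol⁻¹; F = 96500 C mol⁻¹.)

131 g

Q = I·t = 44.60 × 9960.0 = 444200 C.
n(e⁻) = 444200/96500 = 4.603 mol; theoretically n(K) = 4.603/1 = 4.603 mol, m_theo = 180.0 g.
At 72.6 % efficiency, m_actual = 0.726 × 180.0 = 131 g.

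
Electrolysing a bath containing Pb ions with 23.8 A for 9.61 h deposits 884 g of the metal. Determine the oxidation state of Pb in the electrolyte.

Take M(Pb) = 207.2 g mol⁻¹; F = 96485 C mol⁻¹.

+2

Q = I·t = 23.80 A × 34596 s = 823400 C, so n(e⁻) = 823400/96485 = 8.534 mol.
n(Pb) deposited = 884 / 207.2 = 4.266 mol.
Electrons per atom = n(e⁻)/n(Pb) = 8.534 / 4.266 = 2.00 ≈ 2, so the ion is Pb²⁺.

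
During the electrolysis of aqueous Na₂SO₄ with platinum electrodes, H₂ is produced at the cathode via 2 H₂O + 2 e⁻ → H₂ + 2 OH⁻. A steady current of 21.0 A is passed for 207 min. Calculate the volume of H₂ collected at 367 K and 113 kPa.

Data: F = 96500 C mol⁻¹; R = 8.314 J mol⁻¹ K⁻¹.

Q = I·t = 21.00 A × 12420 s = 260800 C.
n(e⁻) = Q/F = 260800 / 96500 = 2.703 mol.
2 electrons are transferred per H₂ molecule, so n(H₂) = 2.703 / 2 = 1.351 mol.
V = nRT/P = (1.351 × 8.314 × 367) / (113 × 10³ Pa) = 0.0365 m³ = 36.5 L.

36.5 L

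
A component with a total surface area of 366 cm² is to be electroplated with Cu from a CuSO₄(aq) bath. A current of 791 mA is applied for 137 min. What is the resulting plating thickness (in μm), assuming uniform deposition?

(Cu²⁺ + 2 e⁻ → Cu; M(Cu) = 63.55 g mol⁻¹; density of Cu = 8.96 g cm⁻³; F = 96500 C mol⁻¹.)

Q = I·t = 0.7910 × 8220.0 = 6502 C; n(e⁻) = 0.06738 mol.
n(Cu) = n(e⁻)/2 = 0.03369 mol, so m = 0.03369 × 63.55 = 2.141 g.
Volume = m/ρ = 2.141 / 8.96 = 0.2389 cm³.
Thickness = V/A = 0.2389 / 366 = 6.53 × 10⁻⁴ cm = 6.53 μm.

6.53 μm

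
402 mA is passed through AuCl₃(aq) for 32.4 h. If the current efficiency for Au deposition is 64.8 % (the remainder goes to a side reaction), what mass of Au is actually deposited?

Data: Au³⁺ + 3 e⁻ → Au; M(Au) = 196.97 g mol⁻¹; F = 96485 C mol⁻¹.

20.7 g

Q = I·t = 0.4020 × 116640 = 46890 C.
n(e⁻) = 46890/96485 = 0.4860 mol; theoretically n(Au) = 0.4860/3 = 0.1620 mol, m_theo = 31.91 g.
At 64.8 % efficiency, m_actual = 0.648 × 31.91 = 20.7 g.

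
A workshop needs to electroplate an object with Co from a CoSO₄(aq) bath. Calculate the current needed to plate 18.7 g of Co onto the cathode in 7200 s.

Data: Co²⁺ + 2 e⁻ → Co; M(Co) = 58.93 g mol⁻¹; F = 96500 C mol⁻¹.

8.51 A

n(Co) = 18.7 / 58.93 = 0.3173 mol.
n(e⁻) = 2 × 0.3173 = 0.6347 mol.
Q = n(e⁻)·F = 0.6347 × 96500 = 61240 C.
I = Q/t = 61240 / 7200.0 s = 8.51 A.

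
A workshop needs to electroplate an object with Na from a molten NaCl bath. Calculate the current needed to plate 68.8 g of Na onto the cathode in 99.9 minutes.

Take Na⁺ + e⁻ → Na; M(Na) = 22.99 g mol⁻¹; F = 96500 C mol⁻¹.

n(Na) = 68.8 / 22.99 = 2.993 mol.
n(e⁻) = 1 × 2.993 = 2.993 mol.
Q = n(e⁻)·F = 2.993 × 96500 = 288800 C.
I = Q/t = 288800 / 5994.0 s = 48.2 A.

48.2 A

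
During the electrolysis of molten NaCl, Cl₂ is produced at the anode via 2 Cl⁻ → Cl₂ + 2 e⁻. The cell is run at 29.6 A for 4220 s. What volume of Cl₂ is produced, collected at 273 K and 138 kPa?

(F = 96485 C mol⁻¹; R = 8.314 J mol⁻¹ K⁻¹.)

10.6 L

Q = I·t = 29.60 A × 4220.0 s = 124900 C.
n(e⁻) = Q/F = 124900 / 96485 = 1.295 mol.
2 electrons are transferred per Cl₂ molecule, so n(Cl₂) = 1.295 / 2 = 0.6473 mol.
V = nRT/P = (0.6473 × 8.314 × 273) / (138 × 10³ Pa) = 0.0106 m³ = 10.6 L.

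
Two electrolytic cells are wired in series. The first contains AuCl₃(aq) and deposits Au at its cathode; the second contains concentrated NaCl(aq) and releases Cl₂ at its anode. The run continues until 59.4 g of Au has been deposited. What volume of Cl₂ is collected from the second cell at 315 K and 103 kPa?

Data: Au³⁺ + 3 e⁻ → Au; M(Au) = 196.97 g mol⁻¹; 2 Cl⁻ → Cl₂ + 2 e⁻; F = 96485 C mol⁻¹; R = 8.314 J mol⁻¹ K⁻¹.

11.5 L

n(Au) = 59.4 / 196.97 = 0.3016 mol, so n(e⁻) = 3 × 0.3016 = 0.9047 mol.
The cells are in series, so the same 0.9047 mol of electrons passes through the second cell.
2 Cl⁻ → Cl₂ + 2 e⁻ — 2 mol e⁻ per mol Cl₂, so n(Cl₂) = 0.9047/2 = 0.4524 mol.
V = nRT/P = (0.4524 × 8.314 × 315) / (103 × 10³) = 0.0115 m³ = 11.5 L.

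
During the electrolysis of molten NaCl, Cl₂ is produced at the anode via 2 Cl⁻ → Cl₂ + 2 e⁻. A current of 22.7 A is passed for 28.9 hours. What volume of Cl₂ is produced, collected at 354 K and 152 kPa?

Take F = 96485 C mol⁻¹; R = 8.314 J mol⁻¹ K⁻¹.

237 L

Q = I·t = 22.70 A × 104040 s = 2362000 C.
n(e⁻) = Q/F = 2362000 / 96485 = 24.48 mol.
2 electrons are transferred per Cl₂ molecule, so n(Cl₂) = 24.48 / 2 = 12.24 mol.
V = nRT/P = (12.24 × 8.314 × 354) / (152 × 10³ Pa) = 0.237 m³ = 237 L.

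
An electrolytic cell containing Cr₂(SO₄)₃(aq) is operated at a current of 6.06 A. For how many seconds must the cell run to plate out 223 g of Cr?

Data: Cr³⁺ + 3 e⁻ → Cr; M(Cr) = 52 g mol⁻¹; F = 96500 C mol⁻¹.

2.05 × 10⁵ s

n(Cr) = m/M = 223 / 52 = 4.288 mol.
Each Cr atom requires 3 electrons, so n(e⁻) = 3 × 4.288 = 12.87 mol.
Q = n(e⁻)·F = 12.87 × 96500 = 1242000 C.
t = Q/I = 1242000 / 6.060 A = 204900 s.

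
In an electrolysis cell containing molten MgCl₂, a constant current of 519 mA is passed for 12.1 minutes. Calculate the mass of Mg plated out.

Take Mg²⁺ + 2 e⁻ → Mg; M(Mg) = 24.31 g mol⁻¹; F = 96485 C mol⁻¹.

Q = I·t = 0.5190 A × 726.00 s = 376.8 C.
n(e⁻) = Q/F = 376.8 / 96485 = 0.003905 mol.
Mg²⁺ + 2 e⁻ → Mg, so n(Mg) = n(e⁻)/2 = 0.001953 mol.
m = n·M = 0.001953 × 24.31 = 0.0475 g.

0.0475 g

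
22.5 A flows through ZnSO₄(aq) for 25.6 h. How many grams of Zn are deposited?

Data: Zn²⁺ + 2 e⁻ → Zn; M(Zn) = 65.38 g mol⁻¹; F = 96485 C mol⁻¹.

Q = I·t = 22.50 A × 92160 s = 2074000 C.
n(e⁻) = Q/F = 2074000 / 96485 = 21.49 mol.
Zn²⁺ + 2 e⁻ → Zn, so n(Zn) = n(e⁻)/2 = 10.75 mol.
m = n·M = 10.75 × 65.38 = 703 g.

703 g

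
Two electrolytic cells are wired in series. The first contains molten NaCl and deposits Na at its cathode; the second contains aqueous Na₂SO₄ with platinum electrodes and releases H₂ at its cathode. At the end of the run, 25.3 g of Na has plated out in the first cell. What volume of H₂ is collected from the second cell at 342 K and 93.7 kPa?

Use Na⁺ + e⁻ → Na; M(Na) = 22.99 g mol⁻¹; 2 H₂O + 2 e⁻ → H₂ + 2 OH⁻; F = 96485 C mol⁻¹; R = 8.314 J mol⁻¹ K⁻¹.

16.7 L

n(Na) = 25.3 / 22.99 = 1.100 mol, so n(e⁻) = 1 × 1.100 = 1.100 mol.
The cells are in series, so the same 1.100 mol of electrons passes through the second cell.
2 H₂O + 2 e⁻ → H₂ + 2 OH⁻ — 2 mol e⁻ per mol H₂, so n(H₂) = 1.100/2 = 0.5502 mol.
V = nRT/P = (0.5502 × 8.314 × 342) / (93.7 × 10³) = 0.0167 m³ = 16.7 L.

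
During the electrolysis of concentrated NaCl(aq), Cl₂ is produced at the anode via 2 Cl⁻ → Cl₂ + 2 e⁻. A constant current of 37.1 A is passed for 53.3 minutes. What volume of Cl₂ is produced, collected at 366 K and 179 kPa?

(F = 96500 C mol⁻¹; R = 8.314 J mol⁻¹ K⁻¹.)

10.5 L

Q = I·t = 37.10 A × 3198.0 s = 118600 C.
n(e⁻) = Q/F = 118600 / 96500 = 1.229 mol.
2 electrons are transferred per Cl₂ molecule, so n(Cl₂) = 1.229 / 2 = 0.6147 mol.
V = nRT/P = (0.6147 × 8.314 × 366) / (179 × 10³ Pa) = 0.0105 m³ = 10.5 L.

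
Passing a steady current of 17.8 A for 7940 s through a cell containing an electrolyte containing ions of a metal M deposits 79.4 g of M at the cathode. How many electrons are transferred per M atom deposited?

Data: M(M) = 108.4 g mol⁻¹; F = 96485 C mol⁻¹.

Q = I·t = 17.80 A × 7940.0 s = 141300 C, so n(e⁻) = 141300/96485 = 1.465 mol.
n(M) deposited = 79.4 / 108.4 = 0.7325 mol.
Electrons per atom = n(e⁻)/n(M) = 1.465 / 0.7325 = 2.00 ≈ 2, so the ion is M²⁺.

2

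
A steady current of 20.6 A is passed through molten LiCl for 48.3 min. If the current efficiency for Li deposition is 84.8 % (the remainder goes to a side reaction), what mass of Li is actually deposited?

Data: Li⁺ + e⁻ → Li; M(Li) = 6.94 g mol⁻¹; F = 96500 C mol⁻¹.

3.64 g

Q = I·t = 20.60 × 2898.0 = 59700 C.
n(e⁻) = 59700/96500 = 0.6186 mol; theoretically n(Li) = 0.6186/1 = 0.6186 mol, m_theo = 4.293 g.
At 84.8 % efficiency, m_actual = 0.848 × 4.293 = 3.64 g.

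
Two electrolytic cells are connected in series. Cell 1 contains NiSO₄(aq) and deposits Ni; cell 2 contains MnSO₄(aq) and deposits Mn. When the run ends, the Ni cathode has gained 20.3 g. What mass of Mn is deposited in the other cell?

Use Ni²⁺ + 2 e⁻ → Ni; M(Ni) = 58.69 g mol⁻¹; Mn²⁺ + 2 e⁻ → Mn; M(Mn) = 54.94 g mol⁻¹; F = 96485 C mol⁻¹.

19.0 g

n(Ni) = 20.3 / 58.69 = 0.3459 mol.
Since Ni²⁺ + 2 e⁻ → Ni, n(e⁻) passed = 2 × 0.3459 = 0.6918 mol.
Cells in series carry the same charge, so the same 0.6918 mol of electrons passes through cell 2.
Mn²⁺ + 2 e⁻ → Mn, so n(Mn) = 0.6918 / 2 = 0.3459 mol.
m(Mn) = 0.3459 × 54.94 = 19.0 g.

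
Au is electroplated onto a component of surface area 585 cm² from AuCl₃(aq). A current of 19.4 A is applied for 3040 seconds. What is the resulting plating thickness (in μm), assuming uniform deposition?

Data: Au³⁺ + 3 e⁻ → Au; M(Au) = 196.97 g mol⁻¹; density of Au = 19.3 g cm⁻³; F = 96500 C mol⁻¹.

Q = I·t = 19.40 × 3040.0 = 58980 C; n(e⁻) = 0.6112 mol.
n(Au) = n(e⁻)/3 = 0.2037 mol, so m = 0.2037 × 196.97 = 40.13 g.
Volume = m/ρ = 40.13 / 19.3 = 2.079 cm³.
Thickness = V/A = 2.079 / 585 = 0.00355 cm = 35.5 μm.

35.5 μm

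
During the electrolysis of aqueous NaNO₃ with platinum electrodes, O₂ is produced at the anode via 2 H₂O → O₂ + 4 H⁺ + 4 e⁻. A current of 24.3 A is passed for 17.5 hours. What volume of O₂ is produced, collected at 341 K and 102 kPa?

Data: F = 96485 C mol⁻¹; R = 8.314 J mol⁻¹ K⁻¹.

110 L

Q = I·t = 24.30 A × 63000 s = 1531000 C.
n(e⁻) = Q/F = 1531000 / 96485 = 15.87 mol.
4 electrons are transferred per O₂ molecule, so n(O₂) = 15.87 / 4 = 3.967 mol.
V = nRT/P = (3.967 × 8.314 × 341) / (102 × 10³ Pa) = 0.110 m³ = 110 L.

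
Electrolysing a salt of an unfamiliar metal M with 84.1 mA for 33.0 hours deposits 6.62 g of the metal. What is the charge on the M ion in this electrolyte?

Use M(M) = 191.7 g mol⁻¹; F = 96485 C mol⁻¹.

Q = I·t = 0.08410 A × 118800 s = 9991 C, so n(e⁻) = 9991/96485 = 0.1036 mol.
n(M) deposited = 6.62 / 191.7 = 0.03453 mol.
Electrons per atom = n(e⁻)/n(M) = 0.1036 / 0.03453 = 3.00 ≈ 3, so the ion is M³⁺.

+3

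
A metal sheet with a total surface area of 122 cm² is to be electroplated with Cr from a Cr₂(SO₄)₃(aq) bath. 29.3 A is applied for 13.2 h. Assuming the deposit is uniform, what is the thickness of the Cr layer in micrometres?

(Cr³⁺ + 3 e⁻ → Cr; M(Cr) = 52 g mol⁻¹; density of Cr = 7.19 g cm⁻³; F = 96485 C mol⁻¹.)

2850 μm

Q = I·t = 29.30 × 47520 = 1392000 C; n(e⁻) = 14.43 mol.
n(Cr) = n(e⁻)/3 = 4.810 mol, so m = 4.810 × 52 = 250.1 g.
Volume = m/ρ = 250.1 / 7.19 = 34.79 cm³.
Thickness = V/A = 34.79 / 122 = 0.285 cm = 2850 μm.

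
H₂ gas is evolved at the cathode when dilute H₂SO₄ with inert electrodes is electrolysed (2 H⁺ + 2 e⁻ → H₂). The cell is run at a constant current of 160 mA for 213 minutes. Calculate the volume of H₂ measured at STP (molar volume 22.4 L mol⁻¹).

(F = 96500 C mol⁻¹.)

Q = I·t = 0.1600 A × 12780 s = 2045 C.
n(e⁻) = Q/F = 2045 / 96500 = 0.02119 mol.
2 electrons are transferred per H₂ molecule, so n(H₂) = 0.02119 / 2 = 0.01059 mol.
V = n × V_m = 0.01059 × 22.4 = 0.237 L.

0.237 L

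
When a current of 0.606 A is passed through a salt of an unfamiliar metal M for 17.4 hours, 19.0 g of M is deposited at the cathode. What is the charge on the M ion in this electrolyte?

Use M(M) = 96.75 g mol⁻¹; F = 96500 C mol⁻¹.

+2

Q = I·t = 0.6060 A × 62640 s = 37960 C, so n(e⁻) = 37960/96500 = 0.3934 mol.
n(M) deposited = 19.0 / 96.75 = 0.1964 mol.
Electrons per atom = n(e⁻)/n(M) = 0.3934 / 0.1964 = 2.00 ≈ 2, so the ion is M²⁺.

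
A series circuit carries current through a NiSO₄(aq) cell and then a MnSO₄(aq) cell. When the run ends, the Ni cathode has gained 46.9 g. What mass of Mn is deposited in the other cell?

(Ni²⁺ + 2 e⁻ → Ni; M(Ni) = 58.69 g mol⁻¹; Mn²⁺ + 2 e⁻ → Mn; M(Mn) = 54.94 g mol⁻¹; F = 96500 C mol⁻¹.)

n(Ni) = 46.9 / 58.69 = 0.7991 mol.
Since Ni²⁺ + 2 e⁻ → Ni, n(e⁻) passed = 2 × 0.7991 = 1.598 mol.
Cells in series carry the same charge, so the same 1.598 mol of electrons passes through cell 2.
Mn²⁺ + 2 e⁻ → Mn, so n(Mn) = 1.598 / 2 = 0.7991 mol.
m(Mn) = 0.7991 × 54.94 = 43.9 g.

43.9 g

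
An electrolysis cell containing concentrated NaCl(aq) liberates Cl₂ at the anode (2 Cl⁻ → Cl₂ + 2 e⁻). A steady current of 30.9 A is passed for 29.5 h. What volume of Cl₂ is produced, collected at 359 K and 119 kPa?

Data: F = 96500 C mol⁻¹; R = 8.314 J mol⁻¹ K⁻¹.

426 L

Q = I·t = 30.90 A × 106200 s = 3282000 C.
n(e⁻) = Q/F = 3282000 / 96500 = 34.01 mol.
2 electrons are transferred per Cl₂ molecule, so n(Cl₂) = 34.01 / 2 = 17.00 mol.
V = nRT/P = (17.00 × 8.314 × 359) / (119 × 10³ Pa) = 0.426 m³ = 426 L.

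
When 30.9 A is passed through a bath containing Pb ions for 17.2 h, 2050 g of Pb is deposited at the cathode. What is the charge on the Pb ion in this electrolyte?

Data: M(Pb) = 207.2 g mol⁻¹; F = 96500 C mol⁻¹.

Q = I·t = 30.90 A × 61920 s = 1913000 C, so n(e⁻) = 1913000/96500 = 19.83 mol.
n(Pb) deposited = 2050 / 207.2 = 9.894 mol.
Electrons per atom = n(e⁻)/n(Pb) = 19.83 / 9.894 = 2.00 ≈ 2, so the ion is Pb²⁺.

+2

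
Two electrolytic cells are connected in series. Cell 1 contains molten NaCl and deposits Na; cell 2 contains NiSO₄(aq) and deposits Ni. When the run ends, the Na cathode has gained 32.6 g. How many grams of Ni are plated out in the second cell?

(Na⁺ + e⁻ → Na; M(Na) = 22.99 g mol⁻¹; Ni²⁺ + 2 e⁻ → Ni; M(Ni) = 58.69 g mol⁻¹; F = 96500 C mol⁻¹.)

n(Na) = 32.6 / 22.99 = 1.418 mol.
Since Na⁺ + e⁻ → Na, n(e⁻) passed = 1 × 1.418 = 1.418 mol.
Cells in series carry the same charge, so the same 1.418 mol of electrons passes through cell 2.
Ni²⁺ + 2 e⁻ → Ni, so n(Ni) = 1.418 / 2 = 0.7090 mol.
m(Ni) = 0.7090 × 58.69 = 41.6 g.

41.6 g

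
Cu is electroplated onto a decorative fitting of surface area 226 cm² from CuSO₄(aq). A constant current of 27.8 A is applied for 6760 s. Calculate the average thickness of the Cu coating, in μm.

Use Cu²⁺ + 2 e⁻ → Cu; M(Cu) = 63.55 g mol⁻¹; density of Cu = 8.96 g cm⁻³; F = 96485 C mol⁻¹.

Q = I·t = 27.80 × 6760.0 = 187900 C; n(e⁻) = 1.948 mol.
n(Cu) = n(e⁻)/2 = 0.9739 mol, so m = 0.9739 × 63.55 = 61.89 g.
Volume = m/ρ = 61.89 / 8.96 = 6.907 cm³.
Thickness = V/A = 6.907 / 226 = 0.0306 cm = 306 μm.

306 μm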